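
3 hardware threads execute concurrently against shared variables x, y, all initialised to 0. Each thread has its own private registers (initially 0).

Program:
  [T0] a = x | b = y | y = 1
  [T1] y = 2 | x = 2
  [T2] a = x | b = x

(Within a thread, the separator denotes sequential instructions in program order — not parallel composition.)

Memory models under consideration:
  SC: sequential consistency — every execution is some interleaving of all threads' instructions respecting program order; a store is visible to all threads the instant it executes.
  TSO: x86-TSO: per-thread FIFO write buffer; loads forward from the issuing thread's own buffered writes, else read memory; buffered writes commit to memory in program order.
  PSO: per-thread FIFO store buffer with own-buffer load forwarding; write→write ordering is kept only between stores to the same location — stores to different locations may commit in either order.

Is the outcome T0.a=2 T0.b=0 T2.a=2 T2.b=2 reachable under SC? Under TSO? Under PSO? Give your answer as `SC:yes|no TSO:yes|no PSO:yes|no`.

outcome vector order: (T0.a,T0.b,T2.a,T2.b)
under SC → <0 0 0 0>, <0 0 0 2>, <0 0 2 2>, <0 2 0 0>, <0 2 0 2>, <0 2 2 2>, <2 2 0 0>, <2 2 0 2>, <2 2 2 2>
under TSO → <0 0 0 0>, <0 0 0 2>, <0 0 2 2>, <0 2 0 0>, <0 2 0 2>, <0 2 2 2>, <2 2 0 0>, <2 2 0 2>, <2 2 2 2>
under PSO → <0 0 0 0>, <0 0 0 2>, <0 0 2 2>, <0 2 0 0>, <0 2 0 2>, <0 2 2 2>, <2 0 0 0>, <2 0 0 2>, <2 0 2 2>, <2 2 0 0>, <2 2 0 2>, <2 2 2 2>
target <2 0 2 2> ∈ {PSO}

SC:no TSO:no PSO:yes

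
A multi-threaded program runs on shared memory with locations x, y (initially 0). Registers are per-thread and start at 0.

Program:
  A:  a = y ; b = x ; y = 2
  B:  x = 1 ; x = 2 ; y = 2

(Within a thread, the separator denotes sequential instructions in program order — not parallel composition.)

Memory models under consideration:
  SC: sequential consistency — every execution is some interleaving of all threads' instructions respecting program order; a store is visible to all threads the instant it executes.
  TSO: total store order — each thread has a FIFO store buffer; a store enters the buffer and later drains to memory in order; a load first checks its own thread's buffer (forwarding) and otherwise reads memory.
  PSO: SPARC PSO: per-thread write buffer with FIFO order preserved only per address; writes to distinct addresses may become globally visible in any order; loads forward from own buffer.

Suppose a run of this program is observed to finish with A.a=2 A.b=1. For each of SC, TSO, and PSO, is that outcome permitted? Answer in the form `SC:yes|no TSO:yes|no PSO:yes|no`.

outcome vector order: (A.a,A.b)
SC: 4 outcomes — {00, 01, 02, 22}
TSO: 4 outcomes — {00, 01, 02, 22}
PSO: 6 outcomes — {00, 01, 02, 20, 21, 22}
target 21 ∈ {PSO}

SC:no TSO:no PSO:yes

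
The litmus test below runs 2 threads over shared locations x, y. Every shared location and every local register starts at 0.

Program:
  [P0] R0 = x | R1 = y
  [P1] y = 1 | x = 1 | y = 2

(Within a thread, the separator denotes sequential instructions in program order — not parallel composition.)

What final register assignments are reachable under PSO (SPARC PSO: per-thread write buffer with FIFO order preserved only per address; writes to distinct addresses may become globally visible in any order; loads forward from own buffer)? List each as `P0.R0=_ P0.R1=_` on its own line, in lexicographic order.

P0.R0=0 P0.R1=0
P0.R0=0 P0.R1=1
P0.R0=0 P0.R1=2
P0.R0=1 P0.R1=0
P0.R0=1 P0.R1=1
P0.R0=1 P0.R1=2

outcome vector order: (P0.R0,P0.R1)
|PSO outcomes| = 6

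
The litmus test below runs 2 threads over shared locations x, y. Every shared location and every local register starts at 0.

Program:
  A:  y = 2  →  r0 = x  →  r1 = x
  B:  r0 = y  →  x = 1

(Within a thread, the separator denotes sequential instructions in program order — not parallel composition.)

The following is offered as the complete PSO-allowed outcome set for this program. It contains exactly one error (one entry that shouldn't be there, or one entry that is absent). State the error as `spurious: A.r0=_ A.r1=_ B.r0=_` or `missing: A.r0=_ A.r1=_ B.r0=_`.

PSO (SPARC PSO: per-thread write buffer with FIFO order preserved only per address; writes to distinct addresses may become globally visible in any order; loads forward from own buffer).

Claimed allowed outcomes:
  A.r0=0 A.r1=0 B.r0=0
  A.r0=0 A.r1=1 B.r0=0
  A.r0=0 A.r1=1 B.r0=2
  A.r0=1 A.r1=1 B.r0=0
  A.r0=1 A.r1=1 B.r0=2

outcome vector order: (A.r0,A.r1,B.r0)
[PSO] allowed = {(0,0,0) (0,0,2) (0,1,0) (0,1,2) (1,1,0) (1,1,2)}
PSO∖claimed = {(0,0,2)}

missing: A.r0=0 A.r1=0 B.r0=2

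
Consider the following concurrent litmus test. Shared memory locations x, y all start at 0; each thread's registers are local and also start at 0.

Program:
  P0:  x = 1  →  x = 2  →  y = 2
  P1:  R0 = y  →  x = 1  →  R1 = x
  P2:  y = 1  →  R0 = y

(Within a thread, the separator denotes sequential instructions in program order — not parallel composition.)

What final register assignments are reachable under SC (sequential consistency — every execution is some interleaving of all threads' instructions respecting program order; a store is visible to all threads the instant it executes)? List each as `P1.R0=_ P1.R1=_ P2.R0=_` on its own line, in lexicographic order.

outcome vector order: (P1.R0,P1.R1,P2.R0)
|SC outcomes| = 10

P1.R0=0 P1.R1=1 P2.R0=1
P1.R0=0 P1.R1=1 P2.R0=2
P1.R0=0 P1.R1=2 P2.R0=1
P1.R0=0 P1.R1=2 P2.R0=2
P1.R0=1 P1.R1=1 P2.R0=1
P1.R0=1 P1.R1=1 P2.R0=2
P1.R0=1 P1.R1=2 P2.R0=1
P1.R0=1 P1.R1=2 P2.R0=2
P1.R0=2 P1.R1=1 P2.R0=1
P1.R0=2 P1.R1=1 P2.R0=2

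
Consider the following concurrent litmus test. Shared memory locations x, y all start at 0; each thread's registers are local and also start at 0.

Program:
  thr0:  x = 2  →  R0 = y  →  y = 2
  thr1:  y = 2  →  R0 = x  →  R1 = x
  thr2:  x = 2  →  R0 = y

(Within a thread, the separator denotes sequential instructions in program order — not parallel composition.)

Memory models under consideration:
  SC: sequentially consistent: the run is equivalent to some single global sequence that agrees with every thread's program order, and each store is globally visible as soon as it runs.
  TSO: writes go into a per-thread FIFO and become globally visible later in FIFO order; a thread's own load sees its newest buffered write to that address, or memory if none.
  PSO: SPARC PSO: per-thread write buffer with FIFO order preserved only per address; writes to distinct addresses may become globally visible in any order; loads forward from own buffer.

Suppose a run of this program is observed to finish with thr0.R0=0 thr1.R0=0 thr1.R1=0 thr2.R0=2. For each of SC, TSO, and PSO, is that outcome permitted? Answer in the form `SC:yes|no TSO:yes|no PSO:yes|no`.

SC:no TSO:yes PSO:yes

outcome vector order: (thr0.R0,thr1.R0,thr1.R1,thr2.R0)
SC (6): <0 2 2 0> <0 2 2 2> <2 0 0 2> <2 0 2 2> <2 2 2 0> <2 2 2 2>
TSO (12): <0 0 0 0> <0 0 0 2> <0 0 2 0> <0 0 2 2> <0 2 2 0> <0 2 2 2> <2 0 0 0> <2 0 0 2> <2 0 2 0> <2 0 2 2> <2 2 2 0> <2 2 2 2>
PSO (12): <0 0 0 0> <0 0 0 2> <0 0 2 0> <0 0 2 2> <0 2 2 0> <0 2 2 2> <2 0 0 0> <2 0 0 2> <2 0 2 0> <2 0 2 2> <2 2 2 0> <2 2 2 2>
target <0 0 0 2> ∈ {TSO,PSO}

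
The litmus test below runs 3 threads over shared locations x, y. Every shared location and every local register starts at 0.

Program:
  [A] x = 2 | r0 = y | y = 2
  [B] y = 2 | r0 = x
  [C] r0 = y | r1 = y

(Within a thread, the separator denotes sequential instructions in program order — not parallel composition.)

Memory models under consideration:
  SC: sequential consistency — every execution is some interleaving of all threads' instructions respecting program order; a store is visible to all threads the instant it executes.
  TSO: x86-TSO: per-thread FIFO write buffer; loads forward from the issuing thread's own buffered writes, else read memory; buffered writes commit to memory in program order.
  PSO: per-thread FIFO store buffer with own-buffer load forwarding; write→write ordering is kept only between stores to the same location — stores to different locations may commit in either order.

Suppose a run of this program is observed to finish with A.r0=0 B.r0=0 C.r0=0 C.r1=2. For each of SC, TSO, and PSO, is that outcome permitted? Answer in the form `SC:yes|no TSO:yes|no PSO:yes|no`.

SC:no TSO:yes PSO:yes

outcome vector order: (A.r0,B.r0,C.r0,C.r1)
[SC] allowed = {<0 2 0 0>; <0 2 0 2>; <0 2 2 2>; <2 0 0 0>; <2 0 0 2>; <2 0 2 2>; <2 2 0 0>; <2 2 0 2>; <2 2 2 2>}
[TSO] allowed = {<0 0 0 0>; <0 0 0 2>; <0 0 2 2>; <0 2 0 0>; <0 2 0 2>; <0 2 2 2>; <2 0 0 0>; <2 0 0 2>; <2 0 2 2>; <2 2 0 0>; <2 2 0 2>; <2 2 2 2>}
[PSO] allowed = {<0 0 0 0>; <0 0 0 2>; <0 0 2 2>; <0 2 0 0>; <0 2 0 2>; <0 2 2 2>; <2 0 0 0>; <2 0 0 2>; <2 0 2 2>; <2 2 0 0>; <2 2 0 2>; <2 2 2 2>}
target <0 0 0 2> ∈ {TSO,PSO}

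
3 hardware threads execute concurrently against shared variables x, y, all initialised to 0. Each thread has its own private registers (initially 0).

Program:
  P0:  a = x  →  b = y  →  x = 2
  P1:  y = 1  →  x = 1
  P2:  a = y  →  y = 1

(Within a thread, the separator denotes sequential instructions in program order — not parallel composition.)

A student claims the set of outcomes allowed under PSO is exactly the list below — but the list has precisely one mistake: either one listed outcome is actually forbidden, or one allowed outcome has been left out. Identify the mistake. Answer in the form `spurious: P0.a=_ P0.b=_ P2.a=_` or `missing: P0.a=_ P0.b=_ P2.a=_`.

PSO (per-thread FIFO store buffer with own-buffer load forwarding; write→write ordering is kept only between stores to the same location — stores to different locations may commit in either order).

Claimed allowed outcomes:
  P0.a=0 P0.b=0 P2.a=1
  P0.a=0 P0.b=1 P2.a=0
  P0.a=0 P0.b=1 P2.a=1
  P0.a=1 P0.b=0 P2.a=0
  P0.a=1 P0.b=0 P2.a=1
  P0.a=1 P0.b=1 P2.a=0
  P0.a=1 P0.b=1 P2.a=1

missing: P0.a=0 P0.b=0 P2.a=0

outcome vector order: (P0.a,P0.b,P2.a)
PSO (8): 000 001 010 011 100 101 110 111
PSO∖claimed = {000}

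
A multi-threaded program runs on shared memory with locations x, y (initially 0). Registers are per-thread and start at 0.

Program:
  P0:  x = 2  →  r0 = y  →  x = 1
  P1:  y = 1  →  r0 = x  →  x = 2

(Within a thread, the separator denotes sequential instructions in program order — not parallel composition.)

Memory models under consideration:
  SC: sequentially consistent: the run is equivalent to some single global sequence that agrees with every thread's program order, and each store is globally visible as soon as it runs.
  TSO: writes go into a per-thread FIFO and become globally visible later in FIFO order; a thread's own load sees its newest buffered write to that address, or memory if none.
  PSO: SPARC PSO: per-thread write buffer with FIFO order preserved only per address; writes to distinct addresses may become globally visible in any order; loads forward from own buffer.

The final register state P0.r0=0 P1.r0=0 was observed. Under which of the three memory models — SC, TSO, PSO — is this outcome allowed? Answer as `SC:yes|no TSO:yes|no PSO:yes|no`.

outcome vector order: (P0.r0,P1.r0)
SC (5): (0,1), (0,2), (1,0), (1,1), (1,2)
TSO (6): (0,0), (0,1), (0,2), (1,0), (1,1), (1,2)
PSO (6): (0,0), (0,1), (0,2), (1,0), (1,1), (1,2)
target (0,0) ∈ {TSO,PSO}

SC:no TSO:yes PSO:yes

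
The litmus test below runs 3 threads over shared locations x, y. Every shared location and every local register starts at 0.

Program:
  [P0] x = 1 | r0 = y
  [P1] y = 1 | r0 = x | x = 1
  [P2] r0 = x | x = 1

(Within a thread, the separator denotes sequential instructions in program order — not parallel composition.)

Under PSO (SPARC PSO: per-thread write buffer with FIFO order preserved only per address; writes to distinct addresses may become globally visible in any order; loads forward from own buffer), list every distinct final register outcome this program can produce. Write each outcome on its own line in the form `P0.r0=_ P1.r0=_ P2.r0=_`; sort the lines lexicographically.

outcome vector order: (P0.r0,P1.r0,P2.r0)
|PSO outcomes| = 8

P0.r0=0 P1.r0=0 P2.r0=0
P0.r0=0 P1.r0=0 P2.r0=1
P0.r0=0 P1.r0=1 P2.r0=0
P0.r0=0 P1.r0=1 P2.r0=1
P0.r0=1 P1.r0=0 P2.r0=0
P0.r0=1 P1.r0=0 P2.r0=1
P0.r0=1 P1.r0=1 P2.r0=0
P0.r0=1 P1.r0=1 P2.r0=1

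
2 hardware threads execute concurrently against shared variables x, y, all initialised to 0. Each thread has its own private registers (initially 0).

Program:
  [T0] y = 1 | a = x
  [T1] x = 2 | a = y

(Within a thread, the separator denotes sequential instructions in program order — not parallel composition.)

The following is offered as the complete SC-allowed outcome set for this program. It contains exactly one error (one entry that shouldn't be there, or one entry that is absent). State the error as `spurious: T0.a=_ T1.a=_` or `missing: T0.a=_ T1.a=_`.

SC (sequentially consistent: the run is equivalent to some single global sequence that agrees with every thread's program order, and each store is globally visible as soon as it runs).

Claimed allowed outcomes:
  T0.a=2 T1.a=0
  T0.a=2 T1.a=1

missing: T0.a=0 T1.a=1

outcome vector order: (T0.a,T1.a)
SC (3): 01; 20; 21
SC∖claimed = {01}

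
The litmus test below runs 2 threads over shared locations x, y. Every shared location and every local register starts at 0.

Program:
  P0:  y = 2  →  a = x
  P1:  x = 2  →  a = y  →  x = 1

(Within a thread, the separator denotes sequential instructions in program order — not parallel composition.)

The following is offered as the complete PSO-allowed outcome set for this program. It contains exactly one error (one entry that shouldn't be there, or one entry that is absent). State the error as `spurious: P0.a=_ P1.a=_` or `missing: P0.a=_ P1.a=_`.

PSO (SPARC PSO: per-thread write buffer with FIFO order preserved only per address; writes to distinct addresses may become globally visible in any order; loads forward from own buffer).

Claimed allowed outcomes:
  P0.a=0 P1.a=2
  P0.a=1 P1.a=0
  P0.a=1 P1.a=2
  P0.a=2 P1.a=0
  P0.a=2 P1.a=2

outcome vector order: (P0.a,P1.a)
[PSO] allowed = {0/0 0/2 1/0 1/2 2/0 2/2}
PSO∖claimed = {0/0}

missing: P0.a=0 P1.a=0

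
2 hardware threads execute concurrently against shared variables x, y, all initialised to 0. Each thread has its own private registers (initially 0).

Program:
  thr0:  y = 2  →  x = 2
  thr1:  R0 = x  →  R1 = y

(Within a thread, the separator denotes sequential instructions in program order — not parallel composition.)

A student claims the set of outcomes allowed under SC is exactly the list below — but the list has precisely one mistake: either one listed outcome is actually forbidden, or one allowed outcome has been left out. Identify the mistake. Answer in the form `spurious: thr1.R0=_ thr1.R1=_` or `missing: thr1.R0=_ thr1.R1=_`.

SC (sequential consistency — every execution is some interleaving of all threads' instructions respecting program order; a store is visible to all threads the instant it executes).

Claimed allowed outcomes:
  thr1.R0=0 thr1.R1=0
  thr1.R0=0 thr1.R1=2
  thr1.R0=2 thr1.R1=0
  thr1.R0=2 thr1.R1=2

spurious: thr1.R0=2 thr1.R1=0

outcome vector order: (thr1.R0,thr1.R1)
SC: 3 outcomes — {0/0, 0/2, 2/2}
claimed∖SC = {2/0}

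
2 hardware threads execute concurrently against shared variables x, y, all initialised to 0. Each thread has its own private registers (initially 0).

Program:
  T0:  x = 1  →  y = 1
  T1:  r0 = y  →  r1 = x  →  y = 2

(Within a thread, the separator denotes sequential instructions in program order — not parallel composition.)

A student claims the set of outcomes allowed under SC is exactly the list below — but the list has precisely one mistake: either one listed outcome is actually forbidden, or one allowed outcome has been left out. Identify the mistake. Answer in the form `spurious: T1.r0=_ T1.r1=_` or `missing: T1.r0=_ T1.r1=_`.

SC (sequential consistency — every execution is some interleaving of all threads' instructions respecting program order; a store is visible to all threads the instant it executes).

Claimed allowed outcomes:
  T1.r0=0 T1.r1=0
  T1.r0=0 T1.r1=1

missing: T1.r0=1 T1.r1=1

outcome vector order: (T1.r0,T1.r1)
[SC] allowed = {<0 0> <0 1> <1 1>}
SC∖claimed = {<1 1>}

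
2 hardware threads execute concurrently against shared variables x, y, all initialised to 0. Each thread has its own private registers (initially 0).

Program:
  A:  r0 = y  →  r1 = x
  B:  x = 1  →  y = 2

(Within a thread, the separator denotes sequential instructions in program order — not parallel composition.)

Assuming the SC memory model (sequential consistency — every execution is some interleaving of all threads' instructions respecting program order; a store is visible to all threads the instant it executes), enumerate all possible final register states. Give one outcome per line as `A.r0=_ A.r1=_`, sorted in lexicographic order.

outcome vector order: (A.r0,A.r1)
|SC outcomes| = 3

A.r0=0 A.r1=0
A.r0=0 A.r1=1
A.r0=2 A.r1=1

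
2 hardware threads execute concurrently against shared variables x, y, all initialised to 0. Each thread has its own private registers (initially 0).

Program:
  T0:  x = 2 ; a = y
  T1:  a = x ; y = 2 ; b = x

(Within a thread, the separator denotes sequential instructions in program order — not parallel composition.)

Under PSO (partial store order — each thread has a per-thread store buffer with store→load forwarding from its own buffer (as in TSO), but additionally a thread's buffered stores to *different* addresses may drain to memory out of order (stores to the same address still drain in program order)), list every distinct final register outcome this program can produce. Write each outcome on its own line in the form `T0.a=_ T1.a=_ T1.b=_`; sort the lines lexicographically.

T0.a=0 T1.a=0 T1.b=0
T0.a=0 T1.a=0 T1.b=2
T0.a=0 T1.a=2 T1.b=2
T0.a=2 T1.a=0 T1.b=0
T0.a=2 T1.a=0 T1.b=2
T0.a=2 T1.a=2 T1.b=2

outcome vector order: (T0.a,T1.a,T1.b)
|PSO outcomes| = 6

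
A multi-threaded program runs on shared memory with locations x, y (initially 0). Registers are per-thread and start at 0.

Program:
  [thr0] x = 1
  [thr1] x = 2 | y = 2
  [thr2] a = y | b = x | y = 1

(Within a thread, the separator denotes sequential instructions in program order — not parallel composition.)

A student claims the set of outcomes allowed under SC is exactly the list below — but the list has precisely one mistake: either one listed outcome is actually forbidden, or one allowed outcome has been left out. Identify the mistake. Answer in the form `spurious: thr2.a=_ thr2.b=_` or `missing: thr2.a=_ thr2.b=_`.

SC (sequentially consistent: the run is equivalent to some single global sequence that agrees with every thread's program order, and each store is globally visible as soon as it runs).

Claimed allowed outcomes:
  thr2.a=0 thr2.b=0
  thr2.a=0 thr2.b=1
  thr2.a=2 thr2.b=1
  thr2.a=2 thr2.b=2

missing: thr2.a=0 thr2.b=2

outcome vector order: (thr2.a,thr2.b)
SC (5): 0/0 0/1 0/2 2/1 2/2
SC∖claimed = {0/2}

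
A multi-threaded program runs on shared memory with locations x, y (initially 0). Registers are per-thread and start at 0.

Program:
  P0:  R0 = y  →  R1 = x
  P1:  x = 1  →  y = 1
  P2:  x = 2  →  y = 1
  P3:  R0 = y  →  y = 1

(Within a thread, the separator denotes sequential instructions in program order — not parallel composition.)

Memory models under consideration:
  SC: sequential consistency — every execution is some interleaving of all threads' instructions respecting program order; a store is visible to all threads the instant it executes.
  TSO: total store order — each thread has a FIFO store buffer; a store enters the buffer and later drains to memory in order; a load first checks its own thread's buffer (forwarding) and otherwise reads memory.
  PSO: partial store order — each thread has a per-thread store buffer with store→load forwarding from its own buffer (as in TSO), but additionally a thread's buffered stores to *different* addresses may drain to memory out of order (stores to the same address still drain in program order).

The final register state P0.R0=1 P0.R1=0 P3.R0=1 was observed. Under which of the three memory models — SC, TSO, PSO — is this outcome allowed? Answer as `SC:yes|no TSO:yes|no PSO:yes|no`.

SC:no TSO:no PSO:yes

outcome vector order: (P0.R0,P0.R1,P3.R0)
[SC] allowed = {000; 001; 010; 011; 020; 021; 100; 110; 111; 120; 121}
[TSO] allowed = {000; 001; 010; 011; 020; 021; 100; 110; 111; 120; 121}
[PSO] allowed = {000; 001; 010; 011; 020; 021; 100; 101; 110; 111; 120; 121}
target 101 ∈ {PSO}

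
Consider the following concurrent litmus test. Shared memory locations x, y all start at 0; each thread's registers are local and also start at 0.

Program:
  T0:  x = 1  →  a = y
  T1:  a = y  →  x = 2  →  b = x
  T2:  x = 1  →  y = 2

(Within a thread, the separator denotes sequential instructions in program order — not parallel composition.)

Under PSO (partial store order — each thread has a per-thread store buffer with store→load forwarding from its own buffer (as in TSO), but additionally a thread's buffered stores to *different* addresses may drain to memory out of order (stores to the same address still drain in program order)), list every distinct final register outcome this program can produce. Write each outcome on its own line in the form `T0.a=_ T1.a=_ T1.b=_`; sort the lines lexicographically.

T0.a=0 T1.a=0 T1.b=1
T0.a=0 T1.a=0 T1.b=2
T0.a=0 T1.a=2 T1.b=1
T0.a=0 T1.a=2 T1.b=2
T0.a=2 T1.a=0 T1.b=1
T0.a=2 T1.a=0 T1.b=2
T0.a=2 T1.a=2 T1.b=1
T0.a=2 T1.a=2 T1.b=2

outcome vector order: (T0.a,T1.a,T1.b)
|PSO outcomes| = 8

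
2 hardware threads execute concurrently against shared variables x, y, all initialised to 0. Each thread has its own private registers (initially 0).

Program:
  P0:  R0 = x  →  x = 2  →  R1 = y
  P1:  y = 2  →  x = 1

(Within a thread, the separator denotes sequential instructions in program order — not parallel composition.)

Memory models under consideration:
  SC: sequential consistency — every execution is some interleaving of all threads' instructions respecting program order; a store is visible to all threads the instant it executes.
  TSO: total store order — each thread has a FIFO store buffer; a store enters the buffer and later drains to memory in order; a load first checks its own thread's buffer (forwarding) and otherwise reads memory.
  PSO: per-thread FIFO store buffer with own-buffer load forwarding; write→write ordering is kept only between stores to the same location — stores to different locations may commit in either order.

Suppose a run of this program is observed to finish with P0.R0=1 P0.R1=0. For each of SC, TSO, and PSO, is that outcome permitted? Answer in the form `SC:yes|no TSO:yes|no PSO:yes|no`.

outcome vector order: (P0.R0,P0.R1)
SC (3): 00 02 12
TSO (3): 00 02 12
PSO (4): 00 02 10 12
target 10 ∈ {PSO}

SC:no TSO:no PSO:yes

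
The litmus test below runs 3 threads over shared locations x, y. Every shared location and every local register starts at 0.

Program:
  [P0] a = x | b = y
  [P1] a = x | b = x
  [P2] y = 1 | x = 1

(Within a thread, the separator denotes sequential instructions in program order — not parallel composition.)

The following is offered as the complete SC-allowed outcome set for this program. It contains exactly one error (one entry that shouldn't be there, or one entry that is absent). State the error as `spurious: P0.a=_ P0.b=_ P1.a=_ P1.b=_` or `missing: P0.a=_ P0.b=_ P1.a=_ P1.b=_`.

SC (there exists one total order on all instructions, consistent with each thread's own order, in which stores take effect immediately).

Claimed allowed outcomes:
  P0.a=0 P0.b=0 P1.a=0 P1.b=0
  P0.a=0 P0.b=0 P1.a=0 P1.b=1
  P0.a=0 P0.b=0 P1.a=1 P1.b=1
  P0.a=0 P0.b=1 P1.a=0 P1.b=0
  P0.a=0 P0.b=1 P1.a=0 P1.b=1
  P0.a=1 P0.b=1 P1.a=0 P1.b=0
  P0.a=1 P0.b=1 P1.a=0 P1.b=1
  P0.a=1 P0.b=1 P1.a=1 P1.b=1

missing: P0.a=0 P0.b=1 P1.a=1 P1.b=1

outcome vector order: (P0.a,P0.b,P1.a,P1.b)
under SC → 0/0/0/0 0/0/0/1 0/0/1/1 0/1/0/0 0/1/0/1 0/1/1/1 1/1/0/0 1/1/0/1 1/1/1/1
SC∖claimed = {0/1/1/1}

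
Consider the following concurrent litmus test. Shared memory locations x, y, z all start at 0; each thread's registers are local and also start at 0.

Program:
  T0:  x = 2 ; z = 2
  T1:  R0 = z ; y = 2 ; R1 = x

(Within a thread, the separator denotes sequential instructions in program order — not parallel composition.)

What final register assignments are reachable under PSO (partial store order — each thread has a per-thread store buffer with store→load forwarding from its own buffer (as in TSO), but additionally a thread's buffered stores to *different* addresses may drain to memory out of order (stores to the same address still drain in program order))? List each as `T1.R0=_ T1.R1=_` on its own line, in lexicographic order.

T1.R0=0 T1.R1=0
T1.R0=0 T1.R1=2
T1.R0=2 T1.R1=0
T1.R0=2 T1.R1=2

outcome vector order: (T1.R0,T1.R1)
|PSO outcomes| = 4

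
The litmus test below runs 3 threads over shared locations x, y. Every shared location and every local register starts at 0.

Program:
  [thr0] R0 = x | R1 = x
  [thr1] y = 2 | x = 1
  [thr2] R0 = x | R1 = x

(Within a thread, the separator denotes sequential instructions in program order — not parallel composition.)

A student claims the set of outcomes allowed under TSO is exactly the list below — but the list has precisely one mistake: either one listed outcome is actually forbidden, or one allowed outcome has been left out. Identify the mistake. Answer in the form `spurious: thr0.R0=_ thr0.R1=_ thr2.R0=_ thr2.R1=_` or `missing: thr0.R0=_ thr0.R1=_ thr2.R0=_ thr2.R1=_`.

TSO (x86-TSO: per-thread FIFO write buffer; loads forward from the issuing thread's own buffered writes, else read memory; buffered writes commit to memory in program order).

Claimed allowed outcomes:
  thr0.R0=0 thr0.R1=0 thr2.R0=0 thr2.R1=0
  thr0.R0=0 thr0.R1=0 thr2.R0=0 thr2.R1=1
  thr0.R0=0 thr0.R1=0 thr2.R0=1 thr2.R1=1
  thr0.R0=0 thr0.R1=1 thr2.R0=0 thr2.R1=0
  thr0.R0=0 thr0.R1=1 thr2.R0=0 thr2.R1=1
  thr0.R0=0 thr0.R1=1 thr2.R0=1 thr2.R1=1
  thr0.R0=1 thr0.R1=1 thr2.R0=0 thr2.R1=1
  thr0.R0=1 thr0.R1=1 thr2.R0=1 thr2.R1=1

outcome vector order: (thr0.R0,thr0.R1,thr2.R0,thr2.R1)
under TSO → 0000; 0001; 0011; 0100; 0101; 0111; 1100; 1101; 1111
TSO∖claimed = {1100}

missing: thr0.R0=1 thr0.R1=1 thr2.R0=0 thr2.R1=0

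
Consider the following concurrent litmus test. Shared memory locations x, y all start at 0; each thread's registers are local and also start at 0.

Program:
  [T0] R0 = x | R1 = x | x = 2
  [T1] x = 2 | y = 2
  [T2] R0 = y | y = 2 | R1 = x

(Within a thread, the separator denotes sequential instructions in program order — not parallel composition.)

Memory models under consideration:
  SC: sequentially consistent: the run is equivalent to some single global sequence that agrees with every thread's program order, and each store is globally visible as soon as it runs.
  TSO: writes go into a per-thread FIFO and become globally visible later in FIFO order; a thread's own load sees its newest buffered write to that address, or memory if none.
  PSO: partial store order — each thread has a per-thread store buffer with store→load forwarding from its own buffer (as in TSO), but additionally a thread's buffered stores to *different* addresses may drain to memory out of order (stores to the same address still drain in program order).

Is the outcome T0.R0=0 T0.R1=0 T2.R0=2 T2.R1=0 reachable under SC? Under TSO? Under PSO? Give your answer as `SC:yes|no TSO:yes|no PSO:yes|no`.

SC:no TSO:no PSO:yes

outcome vector order: (T0.R0,T0.R1,T2.R0,T2.R1)
SC: 9 outcomes — {0/0/0/0 0/0/0/2 0/0/2/2 0/2/0/0 0/2/0/2 0/2/2/2 2/2/0/0 2/2/0/2 2/2/2/2}
TSO: 9 outcomes — {0/0/0/0 0/0/0/2 0/0/2/2 0/2/0/0 0/2/0/2 0/2/2/2 2/2/0/0 2/2/0/2 2/2/2/2}
PSO: 12 outcomes — {0/0/0/0 0/0/0/2 0/0/2/0 0/0/2/2 0/2/0/0 0/2/0/2 0/2/2/0 0/2/2/2 2/2/0/0 2/2/0/2 2/2/2/0 2/2/2/2}
target 0/0/2/0 ∈ {PSO}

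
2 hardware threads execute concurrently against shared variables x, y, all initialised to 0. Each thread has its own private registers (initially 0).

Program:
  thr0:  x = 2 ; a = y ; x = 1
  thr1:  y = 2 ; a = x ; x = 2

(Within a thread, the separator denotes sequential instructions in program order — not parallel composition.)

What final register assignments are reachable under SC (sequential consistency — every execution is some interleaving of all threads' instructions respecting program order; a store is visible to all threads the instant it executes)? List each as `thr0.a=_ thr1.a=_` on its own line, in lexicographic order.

thr0.a=0 thr1.a=1
thr0.a=0 thr1.a=2
thr0.a=2 thr1.a=0
thr0.a=2 thr1.a=1
thr0.a=2 thr1.a=2

outcome vector order: (thr0.a,thr1.a)
|SC outcomes| = 5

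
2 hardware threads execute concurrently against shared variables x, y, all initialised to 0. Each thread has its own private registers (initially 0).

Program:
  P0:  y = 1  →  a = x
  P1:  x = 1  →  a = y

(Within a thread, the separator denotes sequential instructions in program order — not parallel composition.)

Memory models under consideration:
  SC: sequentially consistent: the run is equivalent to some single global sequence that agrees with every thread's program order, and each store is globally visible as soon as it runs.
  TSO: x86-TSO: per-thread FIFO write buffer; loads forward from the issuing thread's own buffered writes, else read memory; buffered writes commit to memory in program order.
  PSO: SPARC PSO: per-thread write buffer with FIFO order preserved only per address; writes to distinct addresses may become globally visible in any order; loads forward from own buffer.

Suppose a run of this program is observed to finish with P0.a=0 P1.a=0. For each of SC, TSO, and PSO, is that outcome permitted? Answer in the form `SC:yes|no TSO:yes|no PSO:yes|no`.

outcome vector order: (P0.a,P1.a)
SC (3): (0,1); (1,0); (1,1)
TSO (4): (0,0); (0,1); (1,0); (1,1)
PSO (4): (0,0); (0,1); (1,0); (1,1)
target (0,0) ∈ {TSO,PSO}

SC:no TSO:yes PSO:yes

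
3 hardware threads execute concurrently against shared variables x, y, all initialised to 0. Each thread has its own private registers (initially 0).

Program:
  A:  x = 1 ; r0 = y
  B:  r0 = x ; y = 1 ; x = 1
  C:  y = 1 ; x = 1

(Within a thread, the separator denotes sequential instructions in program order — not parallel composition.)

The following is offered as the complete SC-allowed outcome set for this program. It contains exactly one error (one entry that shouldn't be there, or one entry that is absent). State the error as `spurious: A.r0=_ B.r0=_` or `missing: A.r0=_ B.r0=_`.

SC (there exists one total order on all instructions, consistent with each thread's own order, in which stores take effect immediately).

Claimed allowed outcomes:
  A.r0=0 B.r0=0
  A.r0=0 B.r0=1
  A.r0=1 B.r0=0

outcome vector order: (A.r0,B.r0)
under SC → 0/0; 0/1; 1/0; 1/1
SC∖claimed = {1/1}

missing: A.r0=1 B.r0=1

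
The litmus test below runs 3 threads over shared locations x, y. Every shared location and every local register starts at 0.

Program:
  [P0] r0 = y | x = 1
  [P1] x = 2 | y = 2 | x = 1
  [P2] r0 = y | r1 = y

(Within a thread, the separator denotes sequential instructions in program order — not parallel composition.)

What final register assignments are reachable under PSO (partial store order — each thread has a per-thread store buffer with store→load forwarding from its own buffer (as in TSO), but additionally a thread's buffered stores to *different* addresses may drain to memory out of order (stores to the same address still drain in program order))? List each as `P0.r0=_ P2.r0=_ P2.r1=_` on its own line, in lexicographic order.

outcome vector order: (P0.r0,P2.r0,P2.r1)
|PSO outcomes| = 6

P0.r0=0 P2.r0=0 P2.r1=0
P0.r0=0 P2.r0=0 P2.r1=2
P0.r0=0 P2.r0=2 P2.r1=2
P0.r0=2 P2.r0=0 P2.r1=0
P0.r0=2 P2.r0=0 P2.r1=2
P0.r0=2 P2.r0=2 P2.r1=2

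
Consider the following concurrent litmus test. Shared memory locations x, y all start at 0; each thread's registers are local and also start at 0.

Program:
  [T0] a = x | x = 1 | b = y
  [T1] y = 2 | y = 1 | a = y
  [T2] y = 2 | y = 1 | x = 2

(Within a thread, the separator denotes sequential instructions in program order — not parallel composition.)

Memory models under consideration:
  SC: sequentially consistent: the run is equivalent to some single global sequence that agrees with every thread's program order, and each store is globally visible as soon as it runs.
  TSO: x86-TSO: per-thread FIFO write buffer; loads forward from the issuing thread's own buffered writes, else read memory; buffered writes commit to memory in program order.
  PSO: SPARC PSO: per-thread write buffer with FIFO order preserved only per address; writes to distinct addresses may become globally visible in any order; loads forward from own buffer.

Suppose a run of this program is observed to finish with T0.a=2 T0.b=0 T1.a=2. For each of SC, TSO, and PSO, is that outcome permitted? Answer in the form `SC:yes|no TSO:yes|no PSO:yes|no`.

outcome vector order: (T0.a,T0.b,T1.a)
SC: 9 outcomes — {0/0/1; 0/0/2; 0/1/1; 0/1/2; 0/2/1; 0/2/2; 2/1/1; 2/1/2; 2/2/1}
TSO: 9 outcomes — {0/0/1; 0/0/2; 0/1/1; 0/1/2; 0/2/1; 0/2/2; 2/1/1; 2/1/2; 2/2/1}
PSO: 12 outcomes — {0/0/1; 0/0/2; 0/1/1; 0/1/2; 0/2/1; 0/2/2; 2/0/1; 2/0/2; 2/1/1; 2/1/2; 2/2/1; 2/2/2}
target 2/0/2 ∈ {PSO}

SC:no TSO:no PSO:yes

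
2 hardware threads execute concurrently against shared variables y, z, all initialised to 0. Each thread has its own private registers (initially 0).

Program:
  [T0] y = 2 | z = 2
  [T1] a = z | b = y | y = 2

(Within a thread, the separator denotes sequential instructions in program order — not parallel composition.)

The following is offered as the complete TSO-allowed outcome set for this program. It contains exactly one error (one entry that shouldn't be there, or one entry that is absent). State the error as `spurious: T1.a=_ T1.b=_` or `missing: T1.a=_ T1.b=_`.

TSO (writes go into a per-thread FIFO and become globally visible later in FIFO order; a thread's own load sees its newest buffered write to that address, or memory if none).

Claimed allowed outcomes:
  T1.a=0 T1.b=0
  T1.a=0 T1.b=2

missing: T1.a=2 T1.b=2

outcome vector order: (T1.a,T1.b)
under TSO → <0 0> <0 2> <2 2>
TSO∖claimed = {<2 2>}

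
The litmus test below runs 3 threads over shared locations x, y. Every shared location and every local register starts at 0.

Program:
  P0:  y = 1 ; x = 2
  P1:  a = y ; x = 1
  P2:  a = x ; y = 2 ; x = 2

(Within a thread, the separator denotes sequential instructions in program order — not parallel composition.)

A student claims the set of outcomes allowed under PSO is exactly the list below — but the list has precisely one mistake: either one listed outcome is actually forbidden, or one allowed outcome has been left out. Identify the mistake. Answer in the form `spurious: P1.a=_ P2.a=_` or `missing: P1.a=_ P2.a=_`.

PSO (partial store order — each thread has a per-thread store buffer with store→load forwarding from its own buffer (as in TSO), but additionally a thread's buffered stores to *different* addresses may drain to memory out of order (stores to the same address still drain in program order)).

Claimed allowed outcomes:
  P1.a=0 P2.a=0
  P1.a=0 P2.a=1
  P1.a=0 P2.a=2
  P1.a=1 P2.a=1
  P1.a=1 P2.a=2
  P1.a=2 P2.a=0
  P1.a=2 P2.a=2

outcome vector order: (P1.a,P2.a)
[PSO] allowed = {(0,0); (0,1); (0,2); (1,0); (1,1); (1,2); (2,0); (2,2)}
PSO∖claimed = {(1,0)}

missing: P1.a=1 P2.a=0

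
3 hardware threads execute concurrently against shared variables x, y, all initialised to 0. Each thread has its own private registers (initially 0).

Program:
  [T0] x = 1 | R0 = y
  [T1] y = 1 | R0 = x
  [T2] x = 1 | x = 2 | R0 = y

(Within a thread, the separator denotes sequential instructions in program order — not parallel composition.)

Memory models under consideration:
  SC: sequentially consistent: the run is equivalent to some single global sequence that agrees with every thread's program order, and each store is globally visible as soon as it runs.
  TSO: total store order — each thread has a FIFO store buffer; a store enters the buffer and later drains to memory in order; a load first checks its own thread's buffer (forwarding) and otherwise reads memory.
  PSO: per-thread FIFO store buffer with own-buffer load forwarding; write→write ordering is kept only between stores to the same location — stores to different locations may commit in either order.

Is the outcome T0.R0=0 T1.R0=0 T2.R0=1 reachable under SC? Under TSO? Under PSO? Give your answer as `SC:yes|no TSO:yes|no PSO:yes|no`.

SC:no TSO:yes PSO:yes

outcome vector order: (T0.R0,T1.R0,T2.R0)
[SC] allowed = {<0 1 0> <0 1 1> <0 2 0> <0 2 1> <1 0 1> <1 1 0> <1 1 1> <1 2 0> <1 2 1>}
[TSO] allowed = {<0 0 0> <0 0 1> <0 1 0> <0 1 1> <0 2 0> <0 2 1> <1 0 0> <1 0 1> <1 1 0> <1 1 1> <1 2 0> <1 2 1>}
[PSO] allowed = {<0 0 0> <0 0 1> <0 1 0> <0 1 1> <0 2 0> <0 2 1> <1 0 0> <1 0 1> <1 1 0> <1 1 1> <1 2 0> <1 2 1>}
target <0 0 1> ∈ {TSO,PSO}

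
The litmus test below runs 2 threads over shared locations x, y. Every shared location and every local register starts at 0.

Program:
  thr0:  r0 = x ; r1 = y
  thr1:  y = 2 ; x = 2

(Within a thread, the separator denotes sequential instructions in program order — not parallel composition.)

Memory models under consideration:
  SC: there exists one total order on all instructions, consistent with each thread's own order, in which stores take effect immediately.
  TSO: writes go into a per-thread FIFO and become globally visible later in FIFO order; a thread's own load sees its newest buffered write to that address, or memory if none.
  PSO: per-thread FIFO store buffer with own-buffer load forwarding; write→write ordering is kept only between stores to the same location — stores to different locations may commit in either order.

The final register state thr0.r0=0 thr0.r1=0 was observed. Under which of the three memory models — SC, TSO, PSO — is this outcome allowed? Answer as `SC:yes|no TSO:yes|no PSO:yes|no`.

outcome vector order: (thr0.r0,thr0.r1)
SC: 3 outcomes — {0/0 0/2 2/2}
TSO: 3 outcomes — {0/0 0/2 2/2}
PSO: 4 outcomes — {0/0 0/2 2/0 2/2}
target 0/0 ∈ {SC,TSO,PSO}

SC:yes TSO:yes PSO:yes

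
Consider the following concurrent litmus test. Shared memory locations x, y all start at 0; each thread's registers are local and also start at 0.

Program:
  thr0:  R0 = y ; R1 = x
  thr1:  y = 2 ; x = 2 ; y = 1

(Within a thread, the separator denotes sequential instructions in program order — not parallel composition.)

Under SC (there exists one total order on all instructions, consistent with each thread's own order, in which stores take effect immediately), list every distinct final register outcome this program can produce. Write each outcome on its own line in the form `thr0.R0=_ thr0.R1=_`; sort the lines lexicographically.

thr0.R0=0 thr0.R1=0
thr0.R0=0 thr0.R1=2
thr0.R0=1 thr0.R1=2
thr0.R0=2 thr0.R1=0
thr0.R0=2 thr0.R1=2

outcome vector order: (thr0.R0,thr0.R1)
|SC outcomes| = 5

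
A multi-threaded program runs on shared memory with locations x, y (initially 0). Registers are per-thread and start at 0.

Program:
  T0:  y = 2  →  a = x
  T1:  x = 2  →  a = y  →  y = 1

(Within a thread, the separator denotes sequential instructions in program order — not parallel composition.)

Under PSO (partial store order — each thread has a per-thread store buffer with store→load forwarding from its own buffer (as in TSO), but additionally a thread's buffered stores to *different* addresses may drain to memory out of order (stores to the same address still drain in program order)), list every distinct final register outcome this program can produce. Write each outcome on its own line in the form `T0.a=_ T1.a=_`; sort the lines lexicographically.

T0.a=0 T1.a=0
T0.a=0 T1.a=2
T0.a=2 T1.a=0
T0.a=2 T1.a=2

outcome vector order: (T0.a,T1.a)
|PSO outcomes| = 4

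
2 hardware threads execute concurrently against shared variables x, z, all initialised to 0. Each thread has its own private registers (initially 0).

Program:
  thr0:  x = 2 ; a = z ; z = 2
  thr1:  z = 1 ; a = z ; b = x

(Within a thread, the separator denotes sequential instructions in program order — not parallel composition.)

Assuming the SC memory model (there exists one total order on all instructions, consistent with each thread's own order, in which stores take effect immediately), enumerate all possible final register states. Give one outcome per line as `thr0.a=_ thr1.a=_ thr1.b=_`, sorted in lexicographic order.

thr0.a=0 thr1.a=1 thr1.b=2
thr0.a=0 thr1.a=2 thr1.b=2
thr0.a=1 thr1.a=1 thr1.b=0
thr0.a=1 thr1.a=1 thr1.b=2
thr0.a=1 thr1.a=2 thr1.b=2

outcome vector order: (thr0.a,thr1.a,thr1.b)
|SC outcomes| = 5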